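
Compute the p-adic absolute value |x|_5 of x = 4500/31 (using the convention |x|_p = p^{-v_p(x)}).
|4500/31|_5 = 1/125

Step 1 — compute v_5(x) by factoring powers of 5 out of the numerator and denominator: v_5(4500/31) = 3. Step 2 — apply |x|_p = p^{-v_p(x)} = 5^{-3} = 1/125.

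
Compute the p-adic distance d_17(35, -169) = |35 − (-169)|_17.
d_17(35, -169) = 1/17

Step 1 — x − y = 35 − (-169) = 204. Step 2 — v_17(204) = 1 (factor: 204 = (17^1 · 12); the sign does not affect v_p). Step 3 — |x − y|_17 = 17^{-1} = 1/17.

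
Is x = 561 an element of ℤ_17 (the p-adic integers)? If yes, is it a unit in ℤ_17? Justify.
x ∈ ℤ_17 but not a unit; v_17(x) = 1 > 0

ℤ_17 = {x ∈ ℚ_17 : v_17(x) ≥ 0} and ℤ_17^× = {x ∈ ℤ_17 : v_17(x) = 0}. Here v_17(561) = v_17(num) − v_17(den) = 1; compare against these criteria.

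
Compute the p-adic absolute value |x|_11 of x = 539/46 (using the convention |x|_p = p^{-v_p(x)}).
|539/46|_11 = 1/11

Step 1 — compute v_11(x) by factoring powers of 11 out of the numerator and denominator: v_11(539/46) = 1. Step 2 — apply |x|_p = p^{-v_p(x)} = 11^{-1} = 1/11.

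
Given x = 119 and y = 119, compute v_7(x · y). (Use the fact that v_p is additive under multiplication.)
v_7(14161) = 2

v_p(x) = 1 (factor: 119 = 7^1 · 17); v_p(y) = 1 (factor: 119 = 7^1 · 17). Additivity: v_p(xy) = v_p(x) + v_p(y) = 1 + 1 = 2. (Direct check: xy = 14161 = 7^2 · (289).)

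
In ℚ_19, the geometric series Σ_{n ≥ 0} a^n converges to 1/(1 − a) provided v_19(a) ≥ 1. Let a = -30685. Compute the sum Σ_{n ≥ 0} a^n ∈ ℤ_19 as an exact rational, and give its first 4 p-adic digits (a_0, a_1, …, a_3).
Σ a^n = 1/(1 − a) = 1/30686;  first 4 digits = (1, 0, 10, 14)

v_19(a) = 2 ≥ 1, so the series converges in ℤ_19 to 1/(1 − a) = 1/(1 − (-30685)) = 1/30686. Expand this rational in ℤ_19: compute digits iteratively via d_i = x_i mod 19, x_{i+1} = (x_i − d_i)/19. The first 4 digits are (1, 0, 10, 14).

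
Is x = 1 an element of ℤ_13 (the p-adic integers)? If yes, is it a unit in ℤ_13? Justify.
x ∈ ℤ_13^× (unit); v_13(x) = 0

ℤ_13 = {x ∈ ℚ_13 : v_13(x) ≥ 0} and ℤ_13^× = {x ∈ ℤ_13 : v_13(x) = 0}. Here v_13(1) = v_13(num) − v_13(den) = 0; compare against these criteria.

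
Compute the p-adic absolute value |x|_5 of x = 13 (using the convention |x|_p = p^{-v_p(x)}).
|13|_5 = 1

Step 1 — compute v_5(x) by factoring powers of 5 out of the numerator and denominator: v_5(13) = 0. Step 2 — apply |x|_p = p^{-v_p(x)} = 5^{0} = 1.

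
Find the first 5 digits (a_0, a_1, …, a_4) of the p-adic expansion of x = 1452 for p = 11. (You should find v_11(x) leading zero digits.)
(a_0, …, a_4) = (0, 0, 1, 1, 0)

v_11(1452) = 2, so a_0 = ... = a_1 = 0. Factor out: x = 11^2 · u with u = 12 a unit in ℤ_11. Expand u iteratively via a_{v+i} = u_i mod 11, u_{i+1} = (u_i − a_{v+i})/11:
  u_0 = 12;  a_2 = 1;  u_1 = (u_0 − 1)/11 = 1
  u_1 = 1;  a_3 = 1;  u_2 = (u_1 − 1)/11 = 0
  u_2 = 0;  a_4 = 0;  u_3 = (u_2 − 0)/11 = 0
Digits: (0, 0, 1, 1, 0).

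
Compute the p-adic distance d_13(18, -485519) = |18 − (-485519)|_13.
d_13(18, -485519) = 1/28561

Step 1 — x − y = 18 − (-485519) = 485537. Step 2 — v_13(485537) = 4 (factor: 485537 = (13^4 · 17); the sign does not affect v_p). Step 3 — |x − y|_13 = 13^{-4} = 1/28561.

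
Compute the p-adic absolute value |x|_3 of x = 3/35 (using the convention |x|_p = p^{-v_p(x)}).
|3/35|_3 = 1/3

Step 1 — compute v_3(x) by factoring powers of 3 out of the numerator and denominator: v_3(3/35) = 1. Step 2 — apply |x|_p = p^{-v_p(x)} = 3^{-1} = 1/3.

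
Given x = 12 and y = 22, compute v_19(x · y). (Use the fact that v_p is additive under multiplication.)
v_19(264) = 0

v_p(x) = 0 (factor: 12 = 19^0 · 12); v_p(y) = 0 (factor: 22 = 19^0 · 22). Additivity: v_p(xy) = v_p(x) + v_p(y) = 0 + 0 = 0. (Direct check: xy = 264 = 19^0 · (264).)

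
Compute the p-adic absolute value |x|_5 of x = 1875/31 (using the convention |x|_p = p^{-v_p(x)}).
|1875/31|_5 = 1/625

Step 1 — compute v_5(x) by factoring powers of 5 out of the numerator and denominator: v_5(1875/31) = 4. Step 2 — apply |x|_p = p^{-v_p(x)} = 5^{-4} = 1/625.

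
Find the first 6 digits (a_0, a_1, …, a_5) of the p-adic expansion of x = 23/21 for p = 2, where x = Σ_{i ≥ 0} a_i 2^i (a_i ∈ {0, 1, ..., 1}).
(a_0, …, a_5) = (1, 1, 0, 1, 1, 1)

v_2(23/21) = 0 (numerator and denominator both coprime to 2), so x ∈ ℤ_2^×. Compute digits iteratively via a_i = x_i mod 2, x_{i+1} = (x_i − a_i)/2, with x_0 = x:
  x_0 = 23/21;  a_0 = 1;  x_1 = (x_0 − 1)/2 = 1/21
  x_1 = 1/21;  a_1 = 1;  x_2 = (x_1 − 1)/2 = -10/21
  x_2 = -10/21;  a_2 = 0;  x_3 = (x_2 − 0)/2 = -5/21
  x_3 = -5/21;  a_3 = 1;  x_4 = (x_3 − 1)/2 = -13/21
  x_4 = -13/21;  a_4 = 1;  x_5 = (x_4 − 1)/2 = -17/21
  x_5 = -17/21;  a_5 = 1;  x_6 = (x_5 − 1)/2 = -19/21
Digits: (1, 1, 0, 1, 1, 1).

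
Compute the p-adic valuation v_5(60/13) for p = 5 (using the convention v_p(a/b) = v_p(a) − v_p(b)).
v_5(60/13) = 1

Factor powers of 5 from the numerator and denominator of the reduced fraction: 60 = 5^1 · 12 and 13 = 5^0 · 13. Apply v_p(a/b) = v_p(a) − v_p(b): v_5(60/13) = 1 − 0 = 1.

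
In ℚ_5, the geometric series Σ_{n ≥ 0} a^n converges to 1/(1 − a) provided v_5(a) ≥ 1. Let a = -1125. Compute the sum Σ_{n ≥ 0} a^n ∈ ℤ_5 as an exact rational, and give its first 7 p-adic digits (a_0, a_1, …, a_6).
Σ a^n = 1/(1 − a) = 1/1126;  first 7 digits = (1, 0, 0, 1, 3, 4, 0)

v_5(a) = 3 ≥ 1, so the series converges in ℤ_5 to 1/(1 − a) = 1/(1 − (-1125)) = 1/1126. Expand this rational in ℤ_5: compute digits iteratively via d_i = x_i mod 5, x_{i+1} = (x_i − d_i)/5. The first 7 digits are (1, 0, 0, 1, 3, 4, 0).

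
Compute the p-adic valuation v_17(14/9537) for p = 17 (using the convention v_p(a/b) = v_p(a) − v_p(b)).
v_17(14/9537) = -2

Factor powers of 17 from the numerator and denominator of the reduced fraction: 14 = 17^0 · 14 and 9537 = 17^2 · 33. Apply v_p(a/b) = v_p(a) − v_p(b): v_17(14/9537) = 0 − 2 = -2.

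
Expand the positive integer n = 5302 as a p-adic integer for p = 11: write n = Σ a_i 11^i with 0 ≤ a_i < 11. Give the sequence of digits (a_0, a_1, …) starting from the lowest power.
(a_0, a_1, …) = (0, 9, 10, 3)

Repeated division by 11 gives the digits low-to-high: 5302 = 9·11^1 + 10·11^2 + 3·11^3. Digit sequence: (0, 9, 10, 3).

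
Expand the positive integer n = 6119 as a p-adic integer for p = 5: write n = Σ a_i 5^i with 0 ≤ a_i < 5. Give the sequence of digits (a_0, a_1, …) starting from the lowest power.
(a_0, a_1, …) = (4, 3, 4, 3, 4, 1)

Repeated division by 5 gives the digits low-to-high: 6119 = 4 + 3·5^1 + 4·5^2 + 3·5^3 + 4·5^4 + 1·5^5. Digit sequence: (4, 3, 4, 3, 4, 1).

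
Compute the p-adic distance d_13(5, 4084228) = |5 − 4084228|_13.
d_13(5, 4084228) = 1/371293

Step 1 — x − y = 5 − 4084228 = -4084223. Step 2 — v_13(-4084223) = 5 (factor: -4084223 = −(13^5 · 11); the sign does not affect v_p). Step 3 — |x − y|_13 = 13^{-5} = 1/371293.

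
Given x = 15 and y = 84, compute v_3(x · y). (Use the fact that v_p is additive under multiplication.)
v_3(1260) = 2

v_p(x) = 1 (factor: 15 = 3^1 · 5); v_p(y) = 1 (factor: 84 = 3^1 · 28). Additivity: v_p(xy) = v_p(x) + v_p(y) = 1 + 1 = 2. (Direct check: xy = 1260 = 3^2 · (140).)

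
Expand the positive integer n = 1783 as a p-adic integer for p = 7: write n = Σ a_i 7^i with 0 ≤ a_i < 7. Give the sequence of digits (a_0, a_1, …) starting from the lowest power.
(a_0, a_1, …) = (5, 2, 1, 5)

Repeated division by 7 gives the digits low-to-high: 1783 = 5 + 2·7^1 + 1·7^2 + 5·7^3. Digit sequence: (5, 2, 1, 5).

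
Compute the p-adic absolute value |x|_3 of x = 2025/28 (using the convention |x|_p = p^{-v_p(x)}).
|2025/28|_3 = 1/81

Step 1 — compute v_3(x) by factoring powers of 3 out of the numerator and denominator: v_3(2025/28) = 4. Step 2 — apply |x|_p = p^{-v_p(x)} = 3^{-4} = 1/81.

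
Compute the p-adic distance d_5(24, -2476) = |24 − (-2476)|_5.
d_5(24, -2476) = 1/625

Step 1 — x − y = 24 − (-2476) = 2500. Step 2 — v_5(2500) = 4 (factor: 2500 = (5^4 · 4); the sign does not affect v_p). Step 3 — |x − y|_5 = 5^{-4} = 1/625.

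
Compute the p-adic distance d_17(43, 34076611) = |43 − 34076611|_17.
d_17(43, 34076611) = 1/1419857

Step 1 — x − y = 43 − 34076611 = -34076568. Step 2 — v_17(-34076568) = 5 (factor: -34076568 = −(17^5 · 24); the sign does not affect v_p). Step 3 — |x − y|_17 = 17^{-5} = 1/1419857.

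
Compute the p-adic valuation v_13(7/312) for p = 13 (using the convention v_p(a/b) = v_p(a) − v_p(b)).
v_13(7/312) = -1

Factor powers of 13 from the numerator and denominator of the reduced fraction: 7 = 13^0 · 7 and 312 = 13^1 · 24. Apply v_p(a/b) = v_p(a) − v_p(b): v_13(7/312) = 0 − 1 = -1.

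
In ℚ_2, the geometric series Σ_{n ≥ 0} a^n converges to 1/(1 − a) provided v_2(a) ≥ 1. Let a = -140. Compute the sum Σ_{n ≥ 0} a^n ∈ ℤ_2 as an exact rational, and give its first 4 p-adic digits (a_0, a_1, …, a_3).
Σ a^n = 1/(1 − a) = 1/141;  first 4 digits = (1, 0, 1, 0)

v_2(a) = 2 ≥ 1, so the series converges in ℤ_2 to 1/(1 − a) = 1/(1 − (-140)) = 1/141. Expand this rational in ℤ_2: compute digits iteratively via d_i = x_i mod 2, x_{i+1} = (x_i − d_i)/2. The first 4 digits are (1, 0, 1, 0).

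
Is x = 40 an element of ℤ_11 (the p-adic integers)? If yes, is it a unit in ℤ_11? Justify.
x ∈ ℤ_11^× (unit); v_11(x) = 0

ℤ_11 = {x ∈ ℚ_11 : v_11(x) ≥ 0} and ℤ_11^× = {x ∈ ℤ_11 : v_11(x) = 0}. Here v_11(40) = v_11(num) − v_11(den) = 0; compare against these criteria.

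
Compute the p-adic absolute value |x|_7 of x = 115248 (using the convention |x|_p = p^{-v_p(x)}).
|115248|_7 = 1/2401

Step 1 — compute v_7(x) by factoring powers of 7 out of the numerator and denominator: v_7(115248) = 4. Step 2 — apply |x|_p = p^{-v_p(x)} = 7^{-4} = 1/2401.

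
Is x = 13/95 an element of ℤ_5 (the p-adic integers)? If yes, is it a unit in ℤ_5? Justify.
x ∉ ℤ_5 (v_5(x) = -1 < 0)

ℤ_5 = {x ∈ ℚ_5 : v_5(x) ≥ 0} and ℤ_5^× = {x ∈ ℤ_5 : v_5(x) = 0}. Here v_5(13/95) = v_5(num) − v_5(den) = -1; compare against these criteria.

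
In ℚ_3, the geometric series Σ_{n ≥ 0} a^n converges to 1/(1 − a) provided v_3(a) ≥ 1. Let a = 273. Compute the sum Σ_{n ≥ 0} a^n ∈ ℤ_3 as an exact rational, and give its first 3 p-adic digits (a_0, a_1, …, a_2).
Σ a^n = 1/(1 − a) = -1/272;  first 3 digits = (1, 1, 1)

v_3(a) = 1 ≥ 1, so the series converges in ℤ_3 to 1/(1 − a) = 1/(1 − 273) = -1/272. Expand this rational in ℤ_3: compute digits iteratively via d_i = x_i mod 3, x_{i+1} = (x_i − d_i)/3. The first 3 digits are (1, 1, 1).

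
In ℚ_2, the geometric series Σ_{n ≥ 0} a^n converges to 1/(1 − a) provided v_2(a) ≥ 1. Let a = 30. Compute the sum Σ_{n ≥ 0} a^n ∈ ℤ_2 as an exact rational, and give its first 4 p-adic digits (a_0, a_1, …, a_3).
Σ a^n = 1/(1 − a) = -1/29;  first 4 digits = (1, 1, 0, 1)

v_2(a) = 1 ≥ 1, so the series converges in ℤ_2 to 1/(1 − a) = 1/(1 − 30) = -1/29. Expand this rational in ℤ_2: compute digits iteratively via d_i = x_i mod 2, x_{i+1} = (x_i − d_i)/2. The first 4 digits are (1, 1, 0, 1).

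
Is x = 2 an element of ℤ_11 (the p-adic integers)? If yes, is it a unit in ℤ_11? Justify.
x ∈ ℤ_11^× (unit); v_11(x) = 0

ℤ_11 = {x ∈ ℚ_11 : v_11(x) ≥ 0} and ℤ_11^× = {x ∈ ℤ_11 : v_11(x) = 0}. Here v_11(2) = v_11(num) − v_11(den) = 0; compare against these criteria.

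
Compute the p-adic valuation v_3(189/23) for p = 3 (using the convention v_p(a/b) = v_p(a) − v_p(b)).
v_3(189/23) = 3

Factor powers of 3 from the numerator and denominator of the reduced fraction: 189 = 3^3 · 7 and 23 = 3^0 · 23. Apply v_p(a/b) = v_p(a) − v_p(b): v_3(189/23) = 3 − 0 = 3.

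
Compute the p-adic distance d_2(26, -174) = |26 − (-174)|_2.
d_2(26, -174) = 1/8

Step 1 — x − y = 26 − (-174) = 200. Step 2 — v_2(200) = 3 (factor: 200 = (2^3 · 25); the sign does not affect v_p). Step 3 — |x − y|_2 = 2^{-3} = 1/8.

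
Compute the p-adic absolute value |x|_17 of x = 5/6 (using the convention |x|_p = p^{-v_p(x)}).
|5/6|_17 = 1

Step 1 — compute v_17(x) by factoring powers of 17 out of the numerator and denominator: v_17(5/6) = 0. Step 2 — apply |x|_p = p^{-v_p(x)} = 17^{0} = 1.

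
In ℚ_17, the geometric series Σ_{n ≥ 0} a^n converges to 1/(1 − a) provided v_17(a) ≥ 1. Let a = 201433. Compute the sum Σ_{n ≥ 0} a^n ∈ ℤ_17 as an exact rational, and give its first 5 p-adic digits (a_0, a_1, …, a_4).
Σ a^n = 1/(1 − a) = -1/201432;  first 5 digits = (1, 0, 0, 7, 2)

v_17(a) = 3 ≥ 1, so the series converges in ℤ_17 to 1/(1 − a) = 1/(1 − 201433) = -1/201432. Expand this rational in ℤ_17: compute digits iteratively via d_i = x_i mod 17, x_{i+1} = (x_i − d_i)/17. The first 5 digits are (1, 0, 0, 7, 2).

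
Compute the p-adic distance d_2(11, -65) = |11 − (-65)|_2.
d_2(11, -65) = 1/4

Step 1 — x − y = 11 − (-65) = 76. Step 2 — v_2(76) = 2 (factor: 76 = (2^2 · 19); the sign does not affect v_p). Step 3 — |x − y|_2 = 2^{-2} = 1/4.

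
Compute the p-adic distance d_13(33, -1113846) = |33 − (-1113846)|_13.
d_13(33, -1113846) = 1/371293

Step 1 — x − y = 33 − (-1113846) = 1113879. Step 2 — v_13(1113879) = 5 (factor: 1113879 = (13^5 · 3); the sign does not affect v_p). Step 3 — |x − y|_13 = 13^{-5} = 1/371293.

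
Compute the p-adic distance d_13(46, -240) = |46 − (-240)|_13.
d_13(46, -240) = 1/13

Step 1 — x − y = 46 − (-240) = 286. Step 2 — v_13(286) = 1 (factor: 286 = (13^1 · 22); the sign does not affect v_p). Step 3 — |x − y|_13 = 13^{-1} = 1/13.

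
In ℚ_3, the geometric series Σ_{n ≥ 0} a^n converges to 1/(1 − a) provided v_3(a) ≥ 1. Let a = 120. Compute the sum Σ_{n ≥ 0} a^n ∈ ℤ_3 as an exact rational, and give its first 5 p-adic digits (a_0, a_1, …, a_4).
Σ a^n = 1/(1 − a) = -1/119;  first 5 digits = (1, 1, 2, 1, 0)

v_3(a) = 1 ≥ 1, so the series converges in ℤ_3 to 1/(1 − a) = 1/(1 − 120) = -1/119. Expand this rational in ℤ_3: compute digits iteratively via d_i = x_i mod 3, x_{i+1} = (x_i − d_i)/3. The first 5 digits are (1, 1, 2, 1, 0).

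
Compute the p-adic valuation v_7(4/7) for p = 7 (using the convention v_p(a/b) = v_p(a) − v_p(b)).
v_7(4/7) = -1

Factor powers of 7 from the numerator and denominator of the reduced fraction: 4 = 7^0 · 4 and 7 = 7^1 · 1. Apply v_p(a/b) = v_p(a) − v_p(b): v_7(4/7) = 0 − 1 = -1.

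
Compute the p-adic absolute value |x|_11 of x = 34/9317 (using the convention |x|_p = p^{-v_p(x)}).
|34/9317|_11 = 1331

Step 1 — compute v_11(x) by factoring powers of 11 out of the numerator and denominator: v_11(34/9317) = -3. Step 2 — apply |x|_p = p^{-v_p(x)} = 11^{3} = 1331.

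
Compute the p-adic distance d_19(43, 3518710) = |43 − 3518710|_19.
d_19(43, 3518710) = 1/130321

Step 1 — x − y = 43 − 3518710 = -3518667. Step 2 — v_19(-3518667) = 4 (factor: -3518667 = −(19^4 · 27); the sign does not affect v_p). Step 3 — |x − y|_19 = 19^{-4} = 1/130321.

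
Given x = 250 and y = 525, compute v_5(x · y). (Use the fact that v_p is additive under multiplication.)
v_5(131250) = 5

v_p(x) = 3 (factor: 250 = 5^3 · 2); v_p(y) = 2 (factor: 525 = 5^2 · 21). Additivity: v_p(xy) = v_p(x) + v_p(y) = 3 + 2 = 5. (Direct check: xy = 131250 = 5^5 · (42).)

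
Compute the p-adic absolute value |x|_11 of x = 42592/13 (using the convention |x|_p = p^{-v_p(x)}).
|42592/13|_11 = 1/1331

Step 1 — compute v_11(x) by factoring powers of 11 out of the numerator and denominator: v_11(42592/13) = 3. Step 2 — apply |x|_p = p^{-v_p(x)} = 11^{-3} = 1/1331.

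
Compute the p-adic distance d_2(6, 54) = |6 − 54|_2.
d_2(6, 54) = 1/16

Step 1 — x − y = 6 − 54 = -48. Step 2 — v_2(-48) = 4 (factor: -48 = −(2^4 · 3); the sign does not affect v_p). Step 3 — |x − y|_2 = 2^{-4} = 1/16.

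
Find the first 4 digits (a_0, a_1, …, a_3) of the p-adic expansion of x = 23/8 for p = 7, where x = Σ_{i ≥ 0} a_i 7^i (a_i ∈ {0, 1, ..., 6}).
(a_0, …, a_3) = (2, 1, 6, 0)

v_7(23/8) = 0 (numerator and denominator both coprime to 7), so x ∈ ℤ_7^×. Compute digits iteratively via a_i = x_i mod 7, x_{i+1} = (x_i − a_i)/7, with x_0 = x:
  x_0 = 23/8;  a_0 = 2;  x_1 = (x_0 − 2)/7 = 1/8
  x_1 = 1/8;  a_1 = 1;  x_2 = (x_1 − 1)/7 = -1/8
  x_2 = -1/8;  a_2 = 6;  x_3 = (x_2 − 6)/7 = -7/8
  x_3 = -7/8;  a_3 = 0;  x_4 = (x_3 − 0)/7 = -1/8
Digits: (2, 1, 6, 0).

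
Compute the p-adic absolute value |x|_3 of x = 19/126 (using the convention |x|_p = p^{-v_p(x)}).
|19/126|_3 = 9

Step 1 — compute v_3(x) by factoring powers of 3 out of the numerator and denominator: v_3(19/126) = -2. Step 2 — apply |x|_p = p^{-v_p(x)} = 3^{2} = 9.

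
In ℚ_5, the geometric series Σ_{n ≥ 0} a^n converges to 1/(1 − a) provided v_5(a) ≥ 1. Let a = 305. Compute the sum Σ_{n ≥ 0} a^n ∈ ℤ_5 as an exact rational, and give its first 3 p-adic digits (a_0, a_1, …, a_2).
Σ a^n = 1/(1 − a) = -1/304;  first 3 digits = (1, 1, 3)

v_5(a) = 1 ≥ 1, so the series converges in ℤ_5 to 1/(1 − a) = 1/(1 − 305) = -1/304. Expand this rational in ℤ_5: compute digits iteratively via d_i = x_i mod 5, x_{i+1} = (x_i − d_i)/5. The first 3 digits are (1, 1, 3).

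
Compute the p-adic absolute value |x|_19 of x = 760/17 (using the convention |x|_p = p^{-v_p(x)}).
|760/17|_19 = 1/19

Step 1 — compute v_19(x) by factoring powers of 19 out of the numerator and denominator: v_19(760/17) = 1. Step 2 — apply |x|_p = p^{-v_p(x)} = 19^{-1} = 1/19.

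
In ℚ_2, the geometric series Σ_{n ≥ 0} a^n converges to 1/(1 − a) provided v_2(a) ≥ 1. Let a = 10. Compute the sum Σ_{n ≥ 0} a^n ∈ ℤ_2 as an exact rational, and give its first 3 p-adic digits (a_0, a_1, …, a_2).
Σ a^n = 1/(1 − a) = -1/9;  first 3 digits = (1, 1, 1)

v_2(a) = 1 ≥ 1, so the series converges in ℤ_2 to 1/(1 − a) = 1/(1 − 10) = -1/9. Expand this rational in ℤ_2: compute digits iteratively via d_i = x_i mod 2, x_{i+1} = (x_i − d_i)/2. The first 3 digits are (1, 1, 1).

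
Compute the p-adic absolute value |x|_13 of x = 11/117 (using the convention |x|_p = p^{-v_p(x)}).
|11/117|_13 = 13

Step 1 — compute v_13(x) by factoring powers of 13 out of the numerator and denominator: v_13(11/117) = -1. Step 2 — apply |x|_p = p^{-v_p(x)} = 13^{1} = 13.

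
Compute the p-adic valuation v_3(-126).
v_3(-126) = 2

v_3(n) is the largest exponent k such that 3^k divides n. Factor out: -126 = -3^2 · 14. (Sign doesn't affect v_p.) So v_3(-126) = 2.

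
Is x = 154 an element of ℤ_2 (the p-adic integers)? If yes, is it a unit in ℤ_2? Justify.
x ∈ ℤ_2 but not a unit; v_2(x) = 1 > 0

ℤ_2 = {x ∈ ℚ_2 : v_2(x) ≥ 0} and ℤ_2^× = {x ∈ ℤ_2 : v_2(x) = 0}. Here v_2(154) = v_2(num) − v_2(den) = 1; compare against these criteria.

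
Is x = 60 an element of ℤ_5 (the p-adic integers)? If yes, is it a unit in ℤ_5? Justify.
x ∈ ℤ_5 but not a unit; v_5(x) = 1 > 0

ℤ_5 = {x ∈ ℚ_5 : v_5(x) ≥ 0} and ℤ_5^× = {x ∈ ℤ_5 : v_5(x) = 0}. Here v_5(60) = v_5(num) − v_5(den) = 1; compare against these criteria.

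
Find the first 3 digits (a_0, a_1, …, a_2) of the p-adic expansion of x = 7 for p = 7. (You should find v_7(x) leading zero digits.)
(a_0, …, a_2) = (0, 1, 0)

v_7(7) = 1, so a_0 = ... = a_0 = 0. Factor out: x = 7^1 · u with u = 1 a unit in ℤ_7. Expand u iteratively via a_{v+i} = u_i mod 7, u_{i+1} = (u_i − a_{v+i})/7:
  u_0 = 1;  a_1 = 1;  u_1 = (u_0 − 1)/7 = 0
  u_1 = 0;  a_2 = 0;  u_2 = (u_1 − 0)/7 = 0
Digits: (0, 1, 0).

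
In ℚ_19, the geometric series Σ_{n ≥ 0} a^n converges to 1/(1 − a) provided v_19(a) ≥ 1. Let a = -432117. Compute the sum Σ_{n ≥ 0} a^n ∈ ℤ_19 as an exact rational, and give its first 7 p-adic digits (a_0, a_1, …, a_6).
Σ a^n = 1/(1 − a) = 1/432118;  first 7 digits = (1, 0, 0, 13, 15, 18, 16)

v_19(a) = 3 ≥ 1, so the series converges in ℤ_19 to 1/(1 − a) = 1/(1 − (-432117)) = 1/432118. Expand this rational in ℤ_19: compute digits iteratively via d_i = x_i mod 19, x_{i+1} = (x_i − d_i)/19. The first 7 digits are (1, 0, 0, 13, 15, 18, 16).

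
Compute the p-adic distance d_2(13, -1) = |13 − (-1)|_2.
d_2(13, -1) = 1/2

Step 1 — x − y = 13 − (-1) = 14. Step 2 — v_2(14) = 1 (factor: 14 = (2^1 · 7); the sign does not affect v_p). Step 3 — |x − y|_2 = 2^{-1} = 1/2.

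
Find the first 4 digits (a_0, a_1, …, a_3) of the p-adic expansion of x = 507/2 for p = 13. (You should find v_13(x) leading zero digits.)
(a_0, …, a_3) = (0, 0, 8, 6)

v_13(507/2) = 2, so a_0 = ... = a_1 = 0. Factor out: x = 13^2 · u with u = 3/2 a unit in ℤ_13. Expand u iteratively via a_{v+i} = u_i mod 13, u_{i+1} = (u_i − a_{v+i})/13:
  u_0 = 3/2;  a_2 = 8;  u_1 = (u_0 − 8)/13 = -1/2
  u_1 = -1/2;  a_3 = 6;  u_2 = (u_1 − 6)/13 = -1/2
Digits: (0, 0, 8, 6).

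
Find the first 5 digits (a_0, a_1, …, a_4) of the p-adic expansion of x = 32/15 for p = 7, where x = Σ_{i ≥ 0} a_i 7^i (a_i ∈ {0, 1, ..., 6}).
(a_0, …, a_4) = (4, 3, 0, 6, 1)

v_7(32/15) = 0 (numerator and denominator both coprime to 7), so x ∈ ℤ_7^×. Compute digits iteratively via a_i = x_i mod 7, x_{i+1} = (x_i − a_i)/7, with x_0 = x:
  x_0 = 32/15;  a_0 = 4;  x_1 = (x_0 − 4)/7 = -4/15
  x_1 = -4/15;  a_1 = 3;  x_2 = (x_1 − 3)/7 = -7/15
  x_2 = -7/15;  a_2 = 0;  x_3 = (x_2 − 0)/7 = -1/15
  x_3 = -1/15;  a_3 = 6;  x_4 = (x_3 − 6)/7 = -13/15
  x_4 = -13/15;  a_4 = 1;  x_5 = (x_4 − 1)/7 = -4/15
Digits: (4, 3, 0, 6, 1).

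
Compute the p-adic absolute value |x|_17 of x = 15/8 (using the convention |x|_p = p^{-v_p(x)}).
|15/8|_17 = 1

Step 1 — compute v_17(x) by factoring powers of 17 out of the numerator and denominator: v_17(15/8) = 0. Step 2 — apply |x|_p = p^{-v_p(x)} = 17^{0} = 1.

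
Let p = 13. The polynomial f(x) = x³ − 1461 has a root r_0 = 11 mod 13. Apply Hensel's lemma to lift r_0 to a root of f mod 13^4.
r_3 = 13739 (mod 28561)

Hensel: r_{i+1} = r_i − f(r_i)/f′(r_i) mod 13^{i+2}, where f′(x) = 3x². Iterate:
  r_0 = 11 (mod 13)
  r_1 = 50 (mod 169)
  r_2 = 557 (mod 2197)
  r_3 = 13739 (mod 28561)
Final: r = 13739 with f(r) ≡ 0 mod 13^4.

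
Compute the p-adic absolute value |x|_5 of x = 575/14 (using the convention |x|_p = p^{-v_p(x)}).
|575/14|_5 = 1/25

Step 1 — compute v_5(x) by factoring powers of 5 out of the numerator and denominator: v_5(575/14) = 2. Step 2 — apply |x|_p = p^{-v_p(x)} = 5^{-2} = 1/25.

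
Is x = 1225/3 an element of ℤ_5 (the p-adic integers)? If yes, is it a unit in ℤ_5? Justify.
x ∈ ℤ_5 but not a unit; v_5(x) = 2 > 0

ℤ_5 = {x ∈ ℚ_5 : v_5(x) ≥ 0} and ℤ_5^× = {x ∈ ℤ_5 : v_5(x) = 0}. Here v_5(1225/3) = v_5(num) − v_5(den) = 2; compare against these criteria.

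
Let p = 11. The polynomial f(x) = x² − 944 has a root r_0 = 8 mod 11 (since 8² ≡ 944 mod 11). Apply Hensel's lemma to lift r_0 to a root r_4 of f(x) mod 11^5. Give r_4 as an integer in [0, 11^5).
r_4 = 101945 (mod 161051)

Hensel's recurrence: r_{i+1} = r_i − f(r_i)·(f′(r_i))^{-1} mod 11^{i+2}, with f′(x) = 2x. Iterate:
  r_0 = 8 (mod 11)
  r_1 = 63 (mod 121)
  r_2 = 789 (mod 1331)
  r_3 = 14099 (mod 14641)
  r_4 = 101945 (mod 161051)
Final: r_4 = 101945, and one checks f(r_4) ≡ 0 mod 11^5.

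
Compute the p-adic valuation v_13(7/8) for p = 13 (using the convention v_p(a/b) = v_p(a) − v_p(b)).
v_13(7/8) = 0

Factor powers of 13 from the numerator and denominator of the reduced fraction: 7 = 13^0 · 7 and 8 = 13^0 · 8. Apply v_p(a/b) = v_p(a) − v_p(b): v_13(7/8) = 0 − 0 = 0.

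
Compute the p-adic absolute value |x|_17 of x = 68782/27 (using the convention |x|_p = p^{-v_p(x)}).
|68782/27|_17 = 1/4913

Step 1 — compute v_17(x) by factoring powers of 17 out of the numerator and denominator: v_17(68782/27) = 3. Step 2 — apply |x|_p = p^{-v_p(x)} = 17^{-3} = 1/4913.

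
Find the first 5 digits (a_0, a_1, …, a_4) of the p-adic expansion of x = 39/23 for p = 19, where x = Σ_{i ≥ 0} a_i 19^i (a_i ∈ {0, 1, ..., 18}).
(a_0, …, a_4) = (5, 18, 4, 8, 7)

v_19(39/23) = 0 (numerator and denominator both coprime to 19), so x ∈ ℤ_19^×. Compute digits iteratively via a_i = x_i mod 19, x_{i+1} = (x_i − a_i)/19, with x_0 = x:
  x_0 = 39/23;  a_0 = 5;  x_1 = (x_0 − 5)/19 = -4/23
  x_1 = -4/23;  a_1 = 18;  x_2 = (x_1 − 18)/19 = -22/23
  x_2 = -22/23;  a_2 = 4;  x_3 = (x_2 − 4)/19 = -6/23
  x_3 = -6/23;  a_3 = 8;  x_4 = (x_3 − 8)/19 = -10/23
  x_4 = -10/23;  a_4 = 7;  x_5 = (x_4 − 7)/19 = -9/23
Digits: (5, 18, 4, 8, 7).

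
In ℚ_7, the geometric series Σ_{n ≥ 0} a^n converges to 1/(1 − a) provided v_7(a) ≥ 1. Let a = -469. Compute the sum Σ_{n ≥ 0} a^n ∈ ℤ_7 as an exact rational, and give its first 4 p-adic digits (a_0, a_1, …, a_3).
Σ a^n = 1/(1 − a) = 1/470;  first 4 digits = (1, 3, 6, 1)

v_7(a) = 1 ≥ 1, so the series converges in ℤ_7 to 1/(1 − a) = 1/(1 − (-469)) = 1/470. Expand this rational in ℤ_7: compute digits iteratively via d_i = x_i mod 7, x_{i+1} = (x_i − d_i)/7. The first 4 digits are (1, 3, 6, 1).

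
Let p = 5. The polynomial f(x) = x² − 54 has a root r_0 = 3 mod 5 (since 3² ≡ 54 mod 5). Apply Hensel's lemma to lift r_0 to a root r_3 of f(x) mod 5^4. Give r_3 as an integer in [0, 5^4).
r_3 = 298 (mod 625)

Hensel's recurrence: r_{i+1} = r_i − f(r_i)·(f′(r_i))^{-1} mod 5^{i+2}, with f′(x) = 2x. Iterate:
  r_0 = 3 (mod 5)
  r_1 = 23 (mod 25)
  r_2 = 48 (mod 125)
  r_3 = 298 (mod 625)
Final: r_3 = 298, and one checks f(r_3) ≡ 0 mod 5^4.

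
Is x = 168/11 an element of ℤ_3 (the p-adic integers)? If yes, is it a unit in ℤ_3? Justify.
x ∈ ℤ_3 but not a unit; v_3(x) = 1 > 0

ℤ_3 = {x ∈ ℚ_3 : v_3(x) ≥ 0} and ℤ_3^× = {x ∈ ℤ_3 : v_3(x) = 0}. Here v_3(168/11) = v_3(num) − v_3(den) = 1; compare against these criteria.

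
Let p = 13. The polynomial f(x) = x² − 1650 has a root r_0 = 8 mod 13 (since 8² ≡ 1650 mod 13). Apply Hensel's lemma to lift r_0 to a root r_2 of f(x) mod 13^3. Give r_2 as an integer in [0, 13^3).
r_2 = 1100 (mod 2197)

Hensel's recurrence: r_{i+1} = r_i − f(r_i)·(f′(r_i))^{-1} mod 13^{i+2}, with f′(x) = 2x. Iterate:
  r_0 = 8 (mod 13)
  r_1 = 86 (mod 169)
  r_2 = 1100 (mod 2197)
Final: r_2 = 1100, and one checks f(r_2) ≡ 0 mod 13^3.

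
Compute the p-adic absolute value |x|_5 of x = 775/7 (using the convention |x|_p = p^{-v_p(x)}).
|775/7|_5 = 1/25

Step 1 — compute v_5(x) by factoring powers of 5 out of the numerator and denominator: v_5(775/7) = 2. Step 2 — apply |x|_p = p^{-v_p(x)} = 5^{-2} = 1/25.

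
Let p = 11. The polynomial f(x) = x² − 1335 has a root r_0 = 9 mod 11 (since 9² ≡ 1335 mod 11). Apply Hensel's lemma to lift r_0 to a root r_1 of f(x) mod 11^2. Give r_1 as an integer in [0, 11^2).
r_1 = 119 (mod 121)

Hensel's recurrence: r_{i+1} = r_i − f(r_i)·(f′(r_i))^{-1} mod 11^{i+2}, with f′(x) = 2x. Iterate:
  r_0 = 9 (mod 11)
  r_1 = 119 (mod 121)
Final: r_1 = 119, and one checks f(r_1) ≡ 0 mod 11^2.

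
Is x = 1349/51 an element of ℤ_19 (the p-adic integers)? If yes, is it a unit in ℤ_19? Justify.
x ∈ ℤ_19 but not a unit; v_19(x) = 1 > 0

ℤ_19 = {x ∈ ℚ_19 : v_19(x) ≥ 0} and ℤ_19^× = {x ∈ ℤ_19 : v_19(x) = 0}. Here v_19(1349/51) = v_19(num) − v_19(den) = 1; compare against these criteria.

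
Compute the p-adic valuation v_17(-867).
v_17(-867) = 2

v_17(n) is the largest exponent k such that 17^k divides n. Factor out: -867 = -17^2 · 3. (Sign doesn't affect v_p.) So v_17(-867) = 2.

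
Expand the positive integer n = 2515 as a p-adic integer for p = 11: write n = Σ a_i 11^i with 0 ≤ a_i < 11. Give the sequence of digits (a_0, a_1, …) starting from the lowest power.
(a_0, a_1, …) = (7, 8, 9, 1)

Repeated division by 11 gives the digits low-to-high: 2515 = 7 + 8·11^1 + 9·11^2 + 1·11^3. Digit sequence: (7, 8, 9, 1).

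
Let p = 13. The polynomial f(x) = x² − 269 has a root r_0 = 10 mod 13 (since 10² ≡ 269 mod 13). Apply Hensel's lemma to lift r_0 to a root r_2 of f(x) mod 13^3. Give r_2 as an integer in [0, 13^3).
r_2 = 348 (mod 2197)

Hensel's recurrence: r_{i+1} = r_i − f(r_i)·(f′(r_i))^{-1} mod 13^{i+2}, with f′(x) = 2x. Iterate:
  r_0 = 10 (mod 13)
  r_1 = 10 (mod 169)
  r_2 = 348 (mod 2197)
Final: r_2 = 348, and one checks f(r_2) ≡ 0 mod 13^3.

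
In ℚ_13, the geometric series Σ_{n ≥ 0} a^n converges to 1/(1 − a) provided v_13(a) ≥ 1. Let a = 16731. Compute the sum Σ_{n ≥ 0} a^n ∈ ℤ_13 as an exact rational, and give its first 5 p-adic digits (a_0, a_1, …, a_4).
Σ a^n = 1/(1 − a) = -1/16730;  first 5 digits = (1, 0, 8, 7, 12)

v_13(a) = 2 ≥ 1, so the series converges in ℤ_13 to 1/(1 − a) = 1/(1 − 16731) = -1/16730. Expand this rational in ℤ_13: compute digits iteratively via d_i = x_i mod 13, x_{i+1} = (x_i − d_i)/13. The first 5 digits are (1, 0, 8, 7, 12).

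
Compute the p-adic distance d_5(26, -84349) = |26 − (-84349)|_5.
d_5(26, -84349) = 1/3125

Step 1 — x − y = 26 − (-84349) = 84375. Step 2 — v_5(84375) = 5 (factor: 84375 = (5^5 · 27); the sign does not affect v_p). Step 3 — |x − y|_5 = 5^{-5} = 1/3125.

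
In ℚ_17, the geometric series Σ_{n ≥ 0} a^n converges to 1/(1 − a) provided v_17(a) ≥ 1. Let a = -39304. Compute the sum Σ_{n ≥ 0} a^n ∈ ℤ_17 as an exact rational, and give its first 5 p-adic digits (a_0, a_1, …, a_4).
Σ a^n = 1/(1 − a) = 1/39305;  first 5 digits = (1, 0, 0, 9, 16)

v_17(a) = 3 ≥ 1, so the series converges in ℤ_17 to 1/(1 − a) = 1/(1 − (-39304)) = 1/39305. Expand this rational in ℤ_17: compute digits iteratively via d_i = x_i mod 17, x_{i+1} = (x_i − d_i)/17. The first 5 digits are (1, 0, 0, 9, 16).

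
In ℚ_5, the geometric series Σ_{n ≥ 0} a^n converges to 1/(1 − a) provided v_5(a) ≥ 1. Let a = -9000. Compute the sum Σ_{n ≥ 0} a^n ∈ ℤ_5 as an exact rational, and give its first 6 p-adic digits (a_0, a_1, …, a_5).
Σ a^n = 1/(1 − a) = 1/9001;  first 6 digits = (1, 0, 0, 3, 0, 2)

v_5(a) = 3 ≥ 1, so the series converges in ℤ_5 to 1/(1 − a) = 1/(1 − (-9000)) = 1/9001. Expand this rational in ℤ_5: compute digits iteratively via d_i = x_i mod 5, x_{i+1} = (x_i − d_i)/5. The first 6 digits are (1, 0, 0, 3, 0, 2).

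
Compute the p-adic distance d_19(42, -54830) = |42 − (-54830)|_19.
d_19(42, -54830) = 1/6859

Step 1 — x − y = 42 − (-54830) = 54872. Step 2 — v_19(54872) = 3 (factor: 54872 = (19^3 · 8); the sign does not affect v_p). Step 3 — |x − y|_19 = 19^{-3} = 1/6859.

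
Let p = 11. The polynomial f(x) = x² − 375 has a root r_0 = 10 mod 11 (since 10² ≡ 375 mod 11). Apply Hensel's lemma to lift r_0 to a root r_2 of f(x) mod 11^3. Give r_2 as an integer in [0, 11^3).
r_2 = 659 (mod 1331)

Hensel's recurrence: r_{i+1} = r_i − f(r_i)·(f′(r_i))^{-1} mod 11^{i+2}, with f′(x) = 2x. Iterate:
  r_0 = 10 (mod 11)
  r_1 = 54 (mod 121)
  r_2 = 659 (mod 1331)
Final: r_2 = 659, and one checks f(r_2) ≡ 0 mod 11^3.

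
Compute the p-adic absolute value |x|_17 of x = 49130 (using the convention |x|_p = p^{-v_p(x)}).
|49130|_17 = 1/4913

Step 1 — compute v_17(x) by factoring powers of 17 out of the numerator and denominator: v_17(49130) = 3. Step 2 — apply |x|_p = p^{-v_p(x)} = 17^{-3} = 1/4913.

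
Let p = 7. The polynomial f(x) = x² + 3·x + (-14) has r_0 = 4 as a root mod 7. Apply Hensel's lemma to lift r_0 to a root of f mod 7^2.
r_1 = 25 (mod 49)

Hensel: r_{i+1} = r_i − f(r_i)·(f′(r_i))^{-1} mod 7^{i+2}, f′(x) = 2x + 3. Iterate:
  r_0 = 4 (mod 7)
  r_1 = 25 (mod 49)
Final: r = 25 satisfies f(r) ≡ 0 mod 7^2.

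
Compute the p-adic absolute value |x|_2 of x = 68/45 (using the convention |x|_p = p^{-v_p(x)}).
|68/45|_2 = 1/4

Step 1 — compute v_2(x) by factoring powers of 2 out of the numerator and denominator: v_2(68/45) = 2. Step 2 — apply |x|_p = p^{-v_p(x)} = 2^{-2} = 1/4.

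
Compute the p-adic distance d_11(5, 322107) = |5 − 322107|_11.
d_11(5, 322107) = 1/161051

Step 1 — x − y = 5 − 322107 = -322102. Step 2 — v_11(-322102) = 5 (factor: -322102 = −(11^5 · 2); the sign does not affect v_p). Step 3 — |x − y|_11 = 11^{-5} = 1/161051.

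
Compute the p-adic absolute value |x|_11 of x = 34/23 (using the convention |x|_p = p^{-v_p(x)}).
|34/23|_11 = 1

Step 1 — compute v_11(x) by factoring powers of 11 out of the numerator and denominator: v_11(34/23) = 0. Step 2 — apply |x|_p = p^{-v_p(x)} = 11^{0} = 1.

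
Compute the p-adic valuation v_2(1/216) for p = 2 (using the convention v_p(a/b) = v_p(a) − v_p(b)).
v_2(1/216) = -3

Factor powers of 2 from the numerator and denominator of the reduced fraction: 1 = 2^0 · 1 and 216 = 2^3 · 27. Apply v_p(a/b) = v_p(a) − v_p(b): v_2(1/216) = 0 − 3 = -3.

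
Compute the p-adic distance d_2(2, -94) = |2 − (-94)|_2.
d_2(2, -94) = 1/32

Step 1 — x − y = 2 − (-94) = 96. Step 2 — v_2(96) = 5 (factor: 96 = (2^5 · 3); the sign does not affect v_p). Step 3 — |x − y|_2 = 2^{-5} = 1/32.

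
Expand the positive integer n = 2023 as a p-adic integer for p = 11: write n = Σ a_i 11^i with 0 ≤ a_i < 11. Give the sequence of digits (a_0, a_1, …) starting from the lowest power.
(a_0, a_1, …) = (10, 7, 5, 1)

Repeated division by 11 gives the digits low-to-high: 2023 = 10 + 7·11^1 + 5·11^2 + 1·11^3. Digit sequence: (10, 7, 5, 1).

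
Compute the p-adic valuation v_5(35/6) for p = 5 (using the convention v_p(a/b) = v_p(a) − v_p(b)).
v_5(35/6) = 1

Factor powers of 5 from the numerator and denominator of the reduced fraction: 35 = 5^1 · 7 and 6 = 5^0 · 6. Apply v_p(a/b) = v_p(a) − v_p(b): v_5(35/6) = 1 − 0 = 1.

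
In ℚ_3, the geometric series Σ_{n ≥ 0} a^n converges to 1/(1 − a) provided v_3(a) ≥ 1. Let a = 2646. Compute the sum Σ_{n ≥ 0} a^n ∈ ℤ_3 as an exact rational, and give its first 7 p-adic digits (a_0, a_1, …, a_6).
Σ a^n = 1/(1 − a) = -1/2645;  first 7 digits = (1, 0, 0, 2, 2, 1, 1)

v_3(a) = 3 ≥ 1, so the series converges in ℤ_3 to 1/(1 − a) = 1/(1 − 2646) = -1/2645. Expand this rational in ℤ_3: compute digits iteratively via d_i = x_i mod 3, x_{i+1} = (x_i − d_i)/3. The first 7 digits are (1, 0, 0, 2, 2, 1, 1).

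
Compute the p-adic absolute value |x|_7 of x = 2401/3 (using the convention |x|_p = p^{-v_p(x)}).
|2401/3|_7 = 1/2401

Step 1 — compute v_7(x) by factoring powers of 7 out of the numerator and denominator: v_7(2401/3) = 4. Step 2 — apply |x|_p = p^{-v_p(x)} = 7^{-4} = 1/2401.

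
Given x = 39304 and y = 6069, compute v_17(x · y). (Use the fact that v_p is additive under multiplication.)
v_17(238535976) = 5

v_p(x) = 3 (factor: 39304 = 17^3 · 8); v_p(y) = 2 (factor: 6069 = 17^2 · 21). Additivity: v_p(xy) = v_p(x) + v_p(y) = 3 + 2 = 5. (Direct check: xy = 238535976 = 17^5 · (168).)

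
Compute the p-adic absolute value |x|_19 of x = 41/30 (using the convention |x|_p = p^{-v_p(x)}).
|41/30|_19 = 1

Step 1 — compute v_19(x) by factoring powers of 19 out of the numerator and denominator: v_19(41/30) = 0. Step 2 — apply |x|_p = p^{-v_p(x)} = 19^{0} = 1.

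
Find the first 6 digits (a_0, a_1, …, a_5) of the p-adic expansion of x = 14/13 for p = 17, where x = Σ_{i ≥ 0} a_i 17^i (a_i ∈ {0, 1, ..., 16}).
(a_0, …, a_5) = (5, 5, 1, 13, 11, 15)

v_17(14/13) = 0 (numerator and denominator both coprime to 17), so x ∈ ℤ_17^×. Compute digits iteratively via a_i = x_i mod 17, x_{i+1} = (x_i − a_i)/17, with x_0 = x:
  x_0 = 14/13;  a_0 = 5;  x_1 = (x_0 − 5)/17 = -3/13
  x_1 = -3/13;  a_1 = 5;  x_2 = (x_1 − 5)/17 = -4/13
  x_2 = -4/13;  a_2 = 1;  x_3 = (x_2 − 1)/17 = -1/13
  x_3 = -1/13;  a_3 = 13;  x_4 = (x_3 − 13)/17 = -10/13
  x_4 = -10/13;  a_4 = 11;  x_5 = (x_4 − 11)/17 = -9/13
  x_5 = -9/13;  a_5 = 15;  x_6 = (x_5 − 15)/17 = -12/13
Digits: (5, 5, 1, 13, 11, 15).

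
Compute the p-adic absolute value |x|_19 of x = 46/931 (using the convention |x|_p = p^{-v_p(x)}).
|46/931|_19 = 19

Step 1 — compute v_19(x) by factoring powers of 19 out of the numerator and denominator: v_19(46/931) = -1. Step 2 — apply |x|_p = p^{-v_p(x)} = 19^{1} = 19.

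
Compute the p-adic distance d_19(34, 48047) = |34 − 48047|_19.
d_19(34, 48047) = 1/6859

Step 1 — x − y = 34 − 48047 = -48013. Step 2 — v_19(-48013) = 3 (factor: -48013 = −(19^3 · 7); the sign does not affect v_p). Step 3 — |x − y|_19 = 19^{-3} = 1/6859.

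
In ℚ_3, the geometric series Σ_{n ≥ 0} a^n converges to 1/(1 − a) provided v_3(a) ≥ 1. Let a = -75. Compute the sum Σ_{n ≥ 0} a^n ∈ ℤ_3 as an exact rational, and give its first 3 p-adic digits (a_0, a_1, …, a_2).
Σ a^n = 1/(1 − a) = 1/76;  first 3 digits = (1, 2, 1)

v_3(a) = 1 ≥ 1, so the series converges in ℤ_3 to 1/(1 − a) = 1/(1 − (-75)) = 1/76. Expand this rational in ℤ_3: compute digits iteratively via d_i = x_i mod 3, x_{i+1} = (x_i − d_i)/3. The first 3 digits are (1, 2, 1).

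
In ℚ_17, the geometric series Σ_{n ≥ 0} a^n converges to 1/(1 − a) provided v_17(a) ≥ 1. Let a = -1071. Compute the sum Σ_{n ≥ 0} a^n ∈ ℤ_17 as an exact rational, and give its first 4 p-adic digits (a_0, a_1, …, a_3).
Σ a^n = 1/(1 − a) = 1/1072;  first 4 digits = (1, 5, 4, 1)

v_17(a) = 1 ≥ 1, so the series converges in ℤ_17 to 1/(1 − a) = 1/(1 − (-1071)) = 1/1072. Expand this rational in ℤ_17: compute digits iteratively via d_i = x_i mod 17, x_{i+1} = (x_i − d_i)/17. The first 4 digits are (1, 5, 4, 1).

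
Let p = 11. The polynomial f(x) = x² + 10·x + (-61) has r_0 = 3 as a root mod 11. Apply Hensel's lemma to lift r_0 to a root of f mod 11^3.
r_2 = 1048 (mod 1331)

Hensel: r_{i+1} = r_i − f(r_i)·(f′(r_i))^{-1} mod 11^{i+2}, f′(x) = 2x + 10. Iterate:
  r_0 = 3 (mod 11)
  r_1 = 80 (mod 121)
  r_2 = 1048 (mod 1331)
Final: r = 1048 satisfies f(r) ≡ 0 mod 11^3.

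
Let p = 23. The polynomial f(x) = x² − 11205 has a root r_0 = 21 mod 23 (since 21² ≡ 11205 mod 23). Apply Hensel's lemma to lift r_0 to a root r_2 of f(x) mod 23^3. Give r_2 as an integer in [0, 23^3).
r_2 = 9497 (mod 12167)

Hensel's recurrence: r_{i+1} = r_i − f(r_i)·(f′(r_i))^{-1} mod 23^{i+2}, with f′(x) = 2x. Iterate:
  r_0 = 21 (mod 23)
  r_1 = 504 (mod 529)
  r_2 = 9497 (mod 12167)
Final: r_2 = 9497, and one checks f(r_2) ≡ 0 mod 23^3.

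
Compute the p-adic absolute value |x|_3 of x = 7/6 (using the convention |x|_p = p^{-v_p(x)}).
|7/6|_3 = 3

Step 1 — compute v_3(x) by factoring powers of 3 out of the numerator and denominator: v_3(7/6) = -1. Step 2 — apply |x|_p = p^{-v_p(x)} = 3^{1} = 3.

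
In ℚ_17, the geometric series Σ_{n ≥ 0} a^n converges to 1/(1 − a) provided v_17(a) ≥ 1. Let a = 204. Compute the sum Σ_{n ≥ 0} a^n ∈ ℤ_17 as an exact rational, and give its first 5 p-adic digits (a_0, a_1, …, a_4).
Σ a^n = 1/(1 − a) = -1/203;  first 5 digits = (1, 12, 8, 2, 13)

v_17(a) = 1 ≥ 1, so the series converges in ℤ_17 to 1/(1 − a) = 1/(1 − 204) = -1/203. Expand this rational in ℤ_17: compute digits iteratively via d_i = x_i mod 17, x_{i+1} = (x_i − d_i)/17. The first 5 digits are (1, 12, 8, 2, 13).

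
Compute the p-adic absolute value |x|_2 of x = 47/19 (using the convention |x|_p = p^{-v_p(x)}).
|47/19|_2 = 1

Step 1 — compute v_2(x) by factoring powers of 2 out of the numerator and denominator: v_2(47/19) = 0. Step 2 — apply |x|_p = p^{-v_p(x)} = 2^{0} = 1.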